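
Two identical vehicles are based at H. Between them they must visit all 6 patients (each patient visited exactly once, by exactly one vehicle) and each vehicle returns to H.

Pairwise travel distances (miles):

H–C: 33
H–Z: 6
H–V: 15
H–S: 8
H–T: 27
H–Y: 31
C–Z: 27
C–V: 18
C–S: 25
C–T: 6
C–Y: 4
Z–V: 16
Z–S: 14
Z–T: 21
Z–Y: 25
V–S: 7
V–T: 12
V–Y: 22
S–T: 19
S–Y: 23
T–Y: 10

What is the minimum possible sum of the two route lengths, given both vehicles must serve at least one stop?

There are 2^5 − 1 = 31 ways to divide the 6 stops into two non-empty groups. For each, the best each vehicle can do is its own shortest tour through its group:
  {C} + {Z, V, S, T, Y}: 66 + 68 = 134
  {Z} + {C, V, S, T, Y}: 12 + 68 = 80
  {C, Z} + {V, S, T, Y}: 66 + 68 = 134
  {V} + {C, Z, S, T, Y}: 30 + 68 = 98
  {C, V} + {Z, S, T, Y}: 66 + 68 = 134
  {Z, V} + {C, S, T, Y}: 37 + 68 = 105
  … (31 splits in total)
Best: vehicle 1 H → Z → H = 12; vehicle 2 H → V → T → C → Y → S → H = 68; combined 80.

Minimum combined distance: 80 miles.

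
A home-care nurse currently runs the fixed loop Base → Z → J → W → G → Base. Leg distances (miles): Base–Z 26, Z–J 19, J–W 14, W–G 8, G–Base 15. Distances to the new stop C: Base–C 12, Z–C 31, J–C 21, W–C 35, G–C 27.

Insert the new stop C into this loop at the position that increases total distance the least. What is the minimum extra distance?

+17 miles — insert C between Base and Z.

Insertion cost between consecutive stops i–j is d(i,C) + d(C,j) − d(i,j):
  between Base and Z: 12 + 31 − 26 = 17
  between Z and J: 31 + 21 − 19 = 33
  between J and W: 21 + 35 − 14 = 42
  between W and G: 35 + 27 − 8 = 54
  between G and Base: 27 + 12 − 15 = 24
Cheapest insertion is between Base and Z, adding 17.
New total = 82 + 17 = 99.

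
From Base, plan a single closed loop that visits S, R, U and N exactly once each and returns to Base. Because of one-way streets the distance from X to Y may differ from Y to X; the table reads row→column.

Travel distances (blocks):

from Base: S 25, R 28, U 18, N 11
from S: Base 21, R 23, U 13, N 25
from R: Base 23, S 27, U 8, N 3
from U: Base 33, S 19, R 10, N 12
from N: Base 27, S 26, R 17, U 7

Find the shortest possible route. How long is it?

Shortest round trip = 76 blocks.

Base - S - R - U - N - Base: 25+23+8+12+27 = 95
Base - S - R - N - U - Base: 25+23+3+7+33 = 91
Base - S - U - R - N - Base: 25+13+10+3+27 = 78
Base - S - U - N - R - Base: 25+13+12+17+23 = 90
Base - S - N - R - U - Base: 25+25+17+8+33 = 108
Base - S - N - U - R - Base: 25+25+7+10+23 = 90
Base - R - S - U - N - Base: 28+27+13+12+27 = 107
Base - R - S - N - U - Base: 28+27+25+7+33 = 120
Base - R - U - S - N - Base: 28+8+19+25+27 = 107
Base - R - U - N - S - Base: 28+8+12+26+21 = 95
Base - R - N - S - U - Base: 28+3+26+13+33 = 103
Base - R - N - U - S - Base: 28+3+7+19+21 = 78
Base - U - S - R - N - Base: 18+19+23+3+27 = 90
Base - U - S - N - R - Base: 18+19+25+17+23 = 102
… (10 more)
Base - N - R - U - S - Base: 11+17+8+19+21 = 76  ← best
The minimum is 76.
One optimal route: Base → N → R → U → S → Base.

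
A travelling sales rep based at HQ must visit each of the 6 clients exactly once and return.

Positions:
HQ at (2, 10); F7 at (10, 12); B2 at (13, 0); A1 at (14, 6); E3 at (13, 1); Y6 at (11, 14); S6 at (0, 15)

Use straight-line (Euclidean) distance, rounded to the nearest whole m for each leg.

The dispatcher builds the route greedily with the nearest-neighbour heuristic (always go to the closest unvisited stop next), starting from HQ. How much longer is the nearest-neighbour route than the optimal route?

1 m longer than the optimal tour.

From HQ: S6=5, F7=8, Y6=10, A1=13, E3=14, B2=15 → choose S6 (5).
From S6: F7=10, Y6=11, A1=17, E3=19, B2=20 → choose F7 (10).
From F7: Y6=2, A1=7, E3=11, B2=12 → choose Y6 (2).
From Y6: A1=9, E3=13, B2=14 → choose A1 (9).
From A1: E3=5, B2=6 → choose E3 (5).
From E3: B2=1 → choose B2 (1).
NN route HQ → S6 → F7 → Y6 → A1 → E3 → B2 → HQ costs 47.
Optimal: HQ → B2 → E3 → A1 → F7 → Y6 → S6 → HQ costs 46 (by enumerating all 360 distinct tours).
Excess = 47 − 46 = 1.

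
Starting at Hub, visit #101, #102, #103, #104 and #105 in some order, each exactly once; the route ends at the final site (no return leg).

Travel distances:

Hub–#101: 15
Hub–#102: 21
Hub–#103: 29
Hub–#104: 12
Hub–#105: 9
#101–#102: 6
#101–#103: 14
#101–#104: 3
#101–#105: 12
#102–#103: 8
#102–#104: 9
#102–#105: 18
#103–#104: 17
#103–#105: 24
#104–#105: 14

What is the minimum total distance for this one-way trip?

Minimum one-way distance = 40.

There are 5! = 120 possible orderings.
Hub→#101→#102→#103→#104→#105: 15+6+8+17+14 = 60
Hub→#101→#102→#103→#105→#104: 15+6+8+24+14 = 67
Hub→#101→#102→#104→#103→#105: 15+6+9+17+24 = 71
Hub→#101→#102→#104→#105→#103: 15+6+9+14+24 = 68
Hub→#101→#102→#105→#103→#104: 15+6+18+24+17 = 80
Hub→#101→#102→#105→#104→#103: 15+6+18+14+17 = 70
Hub→#101→#103→#102→#104→#105: 15+14+8+9+14 = 60
Hub→#101→#103→#102→#105→#104: 15+14+8+18+14 = 69
Hub→#101→#103→#104→#102→#105: 15+14+17+9+18 = 73
Hub→#101→#103→#104→#105→#102: 15+14+17+14+18 = 78
Hub→#101→#103→#105→#102→#104: 15+14+24+18+9 = 80
Hub→#101→#103→#105→#104→#102: 15+14+24+14+9 = 76
Hub→#101→#104→#102→#103→#105: 15+3+9+8+24 = 59
Hub→#101→#104→#102→#105→#103: 15+3+9+18+24 = 69
… (106 more)
Hub→#105→#104→#101→#102→#103: 9+14+3+6+8 = 40  ← best
The minimum is 40.
One shortest path: Hub → #105 → #104 → #101 → #102 → #103.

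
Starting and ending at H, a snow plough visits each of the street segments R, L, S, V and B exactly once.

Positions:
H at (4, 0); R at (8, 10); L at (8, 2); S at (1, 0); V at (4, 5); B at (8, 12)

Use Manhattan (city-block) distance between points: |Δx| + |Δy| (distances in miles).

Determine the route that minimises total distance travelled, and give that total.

Shortest round trip = 38 miles.

There are 60 distinct closed tours to check (reversals are equivalent).
H-R-L-S-V-B-H: 14+8+9+8+11+16 = 66
H-R-L-S-B-V-H: 14+8+9+19+11+5 = 66
H-R-L-V-S-B-H: 14+8+7+8+19+16 = 72
H-R-L-V-B-S-H: 14+8+7+11+19+3 = 62
H-R-L-B-S-V-H: 14+8+10+19+8+5 = 64
H-R-L-B-V-S-H: 14+8+10+11+8+3 = 54
H-R-S-L-V-B-H: 14+17+9+7+11+16 = 74
H-R-S-L-B-V-H: 14+17+9+10+11+5 = 66
H-R-S-V-L-B-H: 14+17+8+7+10+16 = 72
H-R-S-V-B-L-H: 14+17+8+11+10+6 = 66
H-R-S-B-L-V-H: 14+17+19+10+7+5 = 72
H-R-S-B-V-L-H: 14+17+19+11+7+6 = 74
H-R-V-L-S-B-H: 14+9+7+9+19+16 = 74
H-R-V-L-B-S-H: 14+9+7+10+19+3 = 62
… (46 more)
H-L-R-B-V-S-H: 6+8+2+11+8+3 = 38  ← best
The minimum is 38.
One optimal route: H → L → R → B → V → S → H (or its reverse).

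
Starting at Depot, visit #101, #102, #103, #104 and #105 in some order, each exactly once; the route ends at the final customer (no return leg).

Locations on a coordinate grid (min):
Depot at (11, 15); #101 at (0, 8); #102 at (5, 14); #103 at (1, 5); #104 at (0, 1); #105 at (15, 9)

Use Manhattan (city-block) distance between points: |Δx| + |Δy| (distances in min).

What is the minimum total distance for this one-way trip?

There are 5! = 120 possible orderings.
Depot → #101 → #102 → #103 → #104 → #105: 18+11+13+5+23 = 70
Depot → #101 → #102 → #103 → #105 → #104: 18+11+13+18+23 = 83
Depot → #101 → #102 → #104 → #103 → #105: 18+11+18+5+18 = 70
Depot → #101 → #102 → #104 → #105 → #103: 18+11+18+23+18 = 88
Depot → #101 → #102 → #105 → #103 → #104: 18+11+15+18+5 = 67
Depot → #101 → #102 → #105 → #104 → #103: 18+11+15+23+5 = 72
Depot → #101 → #103 → #102 → #104 → #105: 18+4+13+18+23 = 76
Depot → #101 → #103 → #102 → #105 → #104: 18+4+13+15+23 = 73
Depot → #101 → #103 → #104 → #102 → #105: 18+4+5+18+15 = 60
Depot → #101 → #103 → #104 → #105 → #102: 18+4+5+23+15 = 65
Depot → #101 → #103 → #105 → #102 → #104: 18+4+18+15+18 = 73
Depot → #101 → #103 → #105 → #104 → #102: 18+4+18+23+18 = 81
Depot → #101 → #104 → #102 → #103 → #105: 18+7+18+13+18 = 74
Depot → #101 → #104 → #102 → #105 → #103: 18+7+18+15+18 = 76
… (106 more)
Depot → #105 → #102 → #101 → #103 → #104: 10+15+11+4+5 = 45  ← best
The minimum is 45.
One shortest path: Depot → #105 → #102 → #101 → #103 → #104.

Minimum one-way distance = 45 min.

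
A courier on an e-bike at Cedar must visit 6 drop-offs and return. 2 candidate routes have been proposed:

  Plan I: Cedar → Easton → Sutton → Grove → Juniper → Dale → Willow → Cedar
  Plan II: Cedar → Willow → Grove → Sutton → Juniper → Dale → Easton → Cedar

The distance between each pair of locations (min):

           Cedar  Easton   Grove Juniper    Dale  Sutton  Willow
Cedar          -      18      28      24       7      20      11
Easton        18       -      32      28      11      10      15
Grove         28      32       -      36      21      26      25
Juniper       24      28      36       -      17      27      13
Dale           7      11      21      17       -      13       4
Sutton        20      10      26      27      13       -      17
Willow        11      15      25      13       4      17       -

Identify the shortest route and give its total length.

122 min — Plan I is the shortest.

Plan I: 18 + 10 + 26 + 36 + 17 + 4 + 11 = 122
Plan II: 11 + 25 + 26 + 27 + 17 + 11 + 18 = 135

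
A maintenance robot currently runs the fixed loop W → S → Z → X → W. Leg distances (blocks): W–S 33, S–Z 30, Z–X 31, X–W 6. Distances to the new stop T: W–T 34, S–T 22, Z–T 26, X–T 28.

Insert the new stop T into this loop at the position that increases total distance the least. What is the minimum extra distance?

Insertion cost between consecutive stops i–j is d(i,T) + d(T,j) − d(i,j):
  between W and S: 34 + 22 − 33 = 23
  between S and Z: 22 + 26 − 30 = 18
  between Z and X: 26 + 28 − 31 = 23
  between X and W: 28 + 34 − 6 = 56
Cheapest insertion is between S and Z, adding 18.
New total = 100 + 18 = 118.

+18 blocks — insert T between S and Z.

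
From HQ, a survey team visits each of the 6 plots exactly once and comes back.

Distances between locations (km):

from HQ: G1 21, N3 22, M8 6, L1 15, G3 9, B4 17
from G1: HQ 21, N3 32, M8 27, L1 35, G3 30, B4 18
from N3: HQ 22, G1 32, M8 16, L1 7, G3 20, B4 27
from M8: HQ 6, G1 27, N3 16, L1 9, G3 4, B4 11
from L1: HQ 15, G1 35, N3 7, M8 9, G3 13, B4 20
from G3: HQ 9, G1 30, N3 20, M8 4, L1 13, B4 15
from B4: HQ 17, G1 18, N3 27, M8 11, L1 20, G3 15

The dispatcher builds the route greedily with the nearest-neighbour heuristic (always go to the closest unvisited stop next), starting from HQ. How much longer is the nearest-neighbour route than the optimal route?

The nearest-neighbour route is 1 km longer than optimal.

From HQ: M8=6, G3=9, L1=15, B4=17, G1=21, N3=22 → choose M8 (6).
From M8: G3=4, L1=9, B4=11, N3=16, G1=27 → choose G3 (4).
From G3: L1=13, B4=15, N3=20, G1=30 → choose L1 (13).
From L1: N3=7, B4=20, G1=35 → choose N3 (7).
From N3: B4=27, G1=32 → choose B4 (27).
From B4: G1=18 → choose G1 (18).
NN route HQ → M8 → G3 → L1 → N3 → B4 → G1 → HQ costs 96.
Optimal: HQ → G1 → B4 → N3 → L1 → M8 → G3 → HQ costs 95 (by enumerating all 360 distinct tours).
Excess = 96 − 95 = 1.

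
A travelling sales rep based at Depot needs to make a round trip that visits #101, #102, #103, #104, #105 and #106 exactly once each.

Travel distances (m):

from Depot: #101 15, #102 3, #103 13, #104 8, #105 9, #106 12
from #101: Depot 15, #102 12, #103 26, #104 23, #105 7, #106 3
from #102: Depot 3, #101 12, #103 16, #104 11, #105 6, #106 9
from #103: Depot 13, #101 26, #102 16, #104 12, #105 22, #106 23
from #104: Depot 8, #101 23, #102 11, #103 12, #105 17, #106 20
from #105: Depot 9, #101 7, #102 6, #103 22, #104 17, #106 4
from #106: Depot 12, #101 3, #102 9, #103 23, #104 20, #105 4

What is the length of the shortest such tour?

There are 360 distinct closed tours to check (reversals are equivalent).
Depot→#101→#102→#103→#104→#105→#106→Depot: 15+12+16+12+17+4+12 = 88
Depot→#101→#102→#103→#104→#106→#105→Depot: 15+12+16+12+20+4+9 = 88
Depot→#101→#102→#103→#105→#104→#106→Depot: 15+12+16+22+17+20+12 = 114
Depot→#101→#102→#103→#105→#106→#104→Depot: 15+12+16+22+4+20+8 = 97
Depot→#101→#102→#103→#106→#104→#105→Depot: 15+12+16+23+20+17+9 = 112
Depot→#101→#102→#103→#106→#105→#104→Depot: 15+12+16+23+4+17+8 = 95
Depot→#101→#102→#104→#103→#105→#106→Depot: 15+12+11+12+22+4+12 = 88
Depot→#101→#102→#104→#103→#106→#105→Depot: 15+12+11+12+23+4+9 = 86
… (352 more)
Depot→#102→#105→#101→#106→#103→#104→Depot: 3+6+7+3+23+12+8 = 62  ← best
The minimum is 62.
One optimal route: Depot → #102 → #105 → #101 → #106 → #103 → #104 → Depot (or its reverse).

62 m — the shortest possible round trip.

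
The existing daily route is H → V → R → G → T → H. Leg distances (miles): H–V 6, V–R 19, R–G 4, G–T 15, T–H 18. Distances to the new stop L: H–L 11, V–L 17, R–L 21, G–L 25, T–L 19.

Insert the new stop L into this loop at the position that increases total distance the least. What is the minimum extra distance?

Minimum extra distance: 12 miles, inserting L between T and H.

Insertion cost between consecutive stops i–j is d(i,L) + d(L,j) − d(i,j):
  between H and V: 11 + 17 − 6 = 22
  between V and R: 17 + 21 − 19 = 19
  between R and G: 21 + 25 − 4 = 42
  between G and T: 25 + 19 − 15 = 29
  between T and H: 19 + 11 − 18 = 12
Cheapest insertion is between T and H, adding 12.
New total = 62 + 12 = 74.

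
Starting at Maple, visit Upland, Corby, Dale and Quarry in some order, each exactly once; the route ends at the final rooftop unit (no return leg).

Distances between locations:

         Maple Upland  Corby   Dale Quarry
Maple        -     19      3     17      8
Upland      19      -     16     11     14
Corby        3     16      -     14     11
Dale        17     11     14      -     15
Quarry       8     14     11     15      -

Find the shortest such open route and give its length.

39 — the minimum one-way total.

There are 4! = 24 possible orderings.
Maple→Upland→Corby→Dale→Quarry: 19+16+14+15 = 64
Maple→Upland→Corby→Quarry→Dale: 19+16+11+15 = 61
Maple→Upland→Dale→Corby→Quarry: 19+11+14+11 = 55
Maple→Upland→Dale→Quarry→Corby: 19+11+15+11 = 56
Maple→Upland→Quarry→Corby→Dale: 19+14+11+14 = 58
Maple→Upland→Quarry→Dale→Corby: 19+14+15+14 = 62
Maple→Corby→Upland→Dale→Quarry: 3+16+11+15 = 45
Maple→Corby→Upland→Quarry→Dale: 3+16+14+15 = 48
Maple→Corby→Dale→Upland→Quarry: 3+14+11+14 = 42
Maple→Corby→Dale→Quarry→Upland: 3+14+15+14 = 46
Maple→Corby→Quarry→Upland→Dale: 3+11+14+11 = 39
Maple→Corby→Quarry→Dale→Upland: 3+11+15+11 = 40
Maple→Dale→Upland→Corby→Quarry: 17+11+16+11 = 55
Maple→Dale→Upland→Quarry→Corby: 17+11+14+11 = 53
… (10 more)
The minimum is 39.
One shortest path: Maple → Corby → Quarry → Upland → Dale.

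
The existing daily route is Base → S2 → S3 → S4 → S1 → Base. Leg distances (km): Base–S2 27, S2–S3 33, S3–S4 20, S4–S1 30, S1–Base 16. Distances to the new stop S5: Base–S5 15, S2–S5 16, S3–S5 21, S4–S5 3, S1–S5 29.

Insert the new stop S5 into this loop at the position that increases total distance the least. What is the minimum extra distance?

+2 km — insert S5 between S4 and S1.

Insertion cost between consecutive stops i–j is d(i,S5) + d(S5,j) − d(i,j):
  between Base and S2: 15 + 16 − 27 = 4
  between S2 and S3: 16 + 21 − 33 = 4
  between S3 and S4: 21 + 3 − 20 = 4
  between S4 and S1: 3 + 29 − 30 = 2
  between S1 and Base: 29 + 15 − 16 = 28
Cheapest insertion is between S4 and S1, adding 2.
New total = 126 + 2 = 128.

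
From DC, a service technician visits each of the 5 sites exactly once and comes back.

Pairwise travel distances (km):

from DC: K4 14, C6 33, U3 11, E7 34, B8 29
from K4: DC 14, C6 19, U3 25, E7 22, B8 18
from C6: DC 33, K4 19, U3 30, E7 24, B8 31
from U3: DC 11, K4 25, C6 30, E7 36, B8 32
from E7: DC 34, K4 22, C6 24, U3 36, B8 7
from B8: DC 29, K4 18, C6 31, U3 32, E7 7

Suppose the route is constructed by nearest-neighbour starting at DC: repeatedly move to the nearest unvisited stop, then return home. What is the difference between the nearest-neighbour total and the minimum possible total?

From DC: U3=11, K4=14, B8=29, C6=33, E7=34 → choose U3 (11).
From U3: K4=25, C6=30, B8=32, E7=36 → choose K4 (25).
From K4: B8=18, C6=19, E7=22 → choose B8 (18).
From B8: E7=7, C6=31 → choose E7 (7).
From E7: C6=24 → choose C6 (24).
NN route DC → U3 → K4 → B8 → E7 → C6 → DC costs 118.
Optimal: DC → K4 → B8 → E7 → C6 → U3 → DC costs 104 (by enumerating all 60 distinct tours).
Excess = 118 − 104 = 14.

Excess over optimum: 14 km.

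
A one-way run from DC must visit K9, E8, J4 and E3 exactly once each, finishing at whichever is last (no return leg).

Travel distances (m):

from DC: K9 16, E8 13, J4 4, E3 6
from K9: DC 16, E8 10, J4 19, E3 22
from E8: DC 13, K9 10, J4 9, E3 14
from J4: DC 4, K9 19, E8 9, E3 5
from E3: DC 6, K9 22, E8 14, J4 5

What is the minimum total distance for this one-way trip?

30 m — the minimum one-way total.

There are 4! = 24 possible orderings.
DC → K9 → E8 → J4 → E3: 16+10+9+5 = 40
DC → K9 → E8 → E3 → J4: 16+10+14+5 = 45
DC → K9 → J4 → E8 → E3: 16+19+9+14 = 58
DC → K9 → J4 → E3 → E8: 16+19+5+14 = 54
DC → K9 → E3 → E8 → J4: 16+22+14+9 = 61
DC → K9 → E3 → J4 → E8: 16+22+5+9 = 52
DC → E8 → K9 → J4 → E3: 13+10+19+5 = 47
DC → E8 → K9 → E3 → J4: 13+10+22+5 = 50
DC → E8 → J4 → K9 → E3: 13+9+19+22 = 63
DC → E8 → J4 → E3 → K9: 13+9+5+22 = 49
DC → E8 → E3 → K9 → J4: 13+14+22+19 = 68
DC → E8 → E3 → J4 → K9: 13+14+5+19 = 51
DC → J4 → K9 → E8 → E3: 4+19+10+14 = 47
DC → J4 → K9 → E3 → E8: 4+19+22+14 = 59
… (10 more)
DC → E3 → J4 → E8 → K9: 6+5+9+10 = 30  ← best
The minimum is 30.
One shortest path: DC → E3 → J4 → E8 → K9.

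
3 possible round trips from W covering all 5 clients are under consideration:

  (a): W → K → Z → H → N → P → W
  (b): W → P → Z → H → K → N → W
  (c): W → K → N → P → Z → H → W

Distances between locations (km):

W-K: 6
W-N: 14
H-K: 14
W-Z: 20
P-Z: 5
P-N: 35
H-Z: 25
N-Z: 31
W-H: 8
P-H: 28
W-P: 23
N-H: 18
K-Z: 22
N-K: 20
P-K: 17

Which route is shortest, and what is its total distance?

99 km — (c) is the shortest.

(a): 6 + 22 + 25 + 18 + 35 + 23 = 129
(b): 23 + 5 + 25 + 14 + 20 + 14 = 101
(c): 6 + 20 + 35 + 5 + 25 + 8 = 99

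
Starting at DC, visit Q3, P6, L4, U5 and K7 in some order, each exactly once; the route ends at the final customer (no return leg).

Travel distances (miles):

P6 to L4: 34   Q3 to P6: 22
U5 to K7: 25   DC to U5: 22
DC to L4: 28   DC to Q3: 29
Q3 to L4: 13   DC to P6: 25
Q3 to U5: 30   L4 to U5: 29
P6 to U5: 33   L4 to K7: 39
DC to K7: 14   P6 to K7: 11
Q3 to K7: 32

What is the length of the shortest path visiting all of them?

There are 5! = 120 possible orderings.
DC → Q3 → P6 → L4 → U5 → K7: 29+22+34+29+25 = 139
DC → Q3 → P6 → L4 → K7 → U5: 29+22+34+39+25 = 149
DC → Q3 → P6 → U5 → L4 → K7: 29+22+33+29+39 = 152
DC → Q3 → P6 → U5 → K7 → L4: 29+22+33+25+39 = 148
DC → Q3 → P6 → K7 → L4 → U5: 29+22+11+39+29 = 130
DC → Q3 → P6 → K7 → U5 → L4: 29+22+11+25+29 = 116
DC → Q3 → L4 → P6 → U5 → K7: 29+13+34+33+25 = 134
DC → Q3 → L4 → P6 → K7 → U5: 29+13+34+11+25 = 112
DC → Q3 → L4 → U5 → P6 → K7: 29+13+29+33+11 = 115
DC → Q3 → L4 → U5 → K7 → P6: 29+13+29+25+11 = 107
DC → Q3 → L4 → K7 → P6 → U5: 29+13+39+11+33 = 125
DC → Q3 → L4 → K7 → U5 → P6: 29+13+39+25+33 = 139
DC → Q3 → U5 → P6 → L4 → K7: 29+30+33+34+39 = 165
DC → Q3 → U5 → P6 → K7 → L4: 29+30+33+11+39 = 142
… (106 more)
DC → K7 → P6 → Q3 → L4 → U5: 14+11+22+13+29 = 89  ← best
The minimum is 89.
One shortest path: DC → K7 → P6 → Q3 → L4 → U5.

Minimum one-way distance = 89 miles.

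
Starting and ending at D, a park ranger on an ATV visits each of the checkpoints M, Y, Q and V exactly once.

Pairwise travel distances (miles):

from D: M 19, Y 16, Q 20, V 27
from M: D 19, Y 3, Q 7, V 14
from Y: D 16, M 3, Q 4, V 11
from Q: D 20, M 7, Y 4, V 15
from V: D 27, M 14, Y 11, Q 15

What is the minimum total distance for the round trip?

Shortest round trip = 68 miles.

With 4 stops there are 4!/2 = 12 distinct round trips (a route and its reverse cost the same).
D - M - Y - Q - V - D: 19+3+4+15+27 = 68
D - M - Y - V - Q - D: 19+3+11+15+20 = 68
D - M - Q - Y - V - D: 19+7+4+11+27 = 68
D - M - Q - V - Y - D: 19+7+15+11+16 = 68
D - M - V - Y - Q - D: 19+14+11+4+20 = 68
D - M - V - Q - Y - D: 19+14+15+4+16 = 68
D - Y - M - Q - V - D: 16+3+7+15+27 = 68
D - Y - M - V - Q - D: 16+3+14+15+20 = 68
D - Y - Q - M - V - D: 16+4+7+14+27 = 68
D - Y - V - M - Q - D: 16+11+14+7+20 = 68
D - Q - M - Y - V - D: 20+7+3+11+27 = 68
D - Q - Y - M - V - D: 20+4+3+14+27 = 68
The minimum is 68.
One optimal route: D → M → Y → Q → V → D (or its reverse).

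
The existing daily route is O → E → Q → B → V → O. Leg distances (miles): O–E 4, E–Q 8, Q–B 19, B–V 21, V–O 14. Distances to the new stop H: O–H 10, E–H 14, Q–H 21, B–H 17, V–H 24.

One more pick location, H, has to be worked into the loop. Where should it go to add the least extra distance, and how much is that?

Adding 19 miles by placing H on the Q–B leg.

Insertion cost between consecutive stops i–j is d(i,H) + d(H,j) − d(i,j):
  between O and E: 10 + 14 − 4 = 20
  between E and Q: 14 + 21 − 8 = 27
  between Q and B: 21 + 17 − 19 = 19
  between B and V: 17 + 24 − 21 = 20
  between V and O: 24 + 10 − 14 = 20
Cheapest insertion is between Q and B, adding 19.
New total = 66 + 19 = 85.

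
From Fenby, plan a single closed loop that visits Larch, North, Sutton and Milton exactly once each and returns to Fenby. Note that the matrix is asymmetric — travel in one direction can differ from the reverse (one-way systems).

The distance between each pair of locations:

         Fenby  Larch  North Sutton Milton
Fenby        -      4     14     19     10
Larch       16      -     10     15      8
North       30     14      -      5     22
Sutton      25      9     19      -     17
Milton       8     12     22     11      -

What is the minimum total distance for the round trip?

Shortest round trip = 44.

Fenby-Larch-North-Sutton-Milton-Fenby: 4+10+5+17+8 = 44
Fenby-Larch-North-Milton-Sutton-Fenby: 4+10+22+11+25 = 72
Fenby-Larch-Sutton-North-Milton-Fenby: 4+15+19+22+8 = 68
Fenby-Larch-Sutton-Milton-North-Fenby: 4+15+17+22+30 = 88
Fenby-Larch-Milton-North-Sutton-Fenby: 4+8+22+5+25 = 64
Fenby-Larch-Milton-Sutton-North-Fenby: 4+8+11+19+30 = 72
Fenby-North-Larch-Sutton-Milton-Fenby: 14+14+15+17+8 = 68
Fenby-North-Larch-Milton-Sutton-Fenby: 14+14+8+11+25 = 72
Fenby-North-Sutton-Larch-Milton-Fenby: 14+5+9+8+8 = 44
Fenby-North-Sutton-Milton-Larch-Fenby: 14+5+17+12+16 = 64
Fenby-North-Milton-Larch-Sutton-Fenby: 14+22+12+15+25 = 88
Fenby-North-Milton-Sutton-Larch-Fenby: 14+22+11+9+16 = 72
Fenby-Sutton-Larch-North-Milton-Fenby: 19+9+10+22+8 = 68
Fenby-Sutton-Larch-Milton-North-Fenby: 19+9+8+22+30 = 88
… (10 more)
The minimum is 44.
One optimal route: Fenby → Larch → North → Sutton → Milton → Fenby.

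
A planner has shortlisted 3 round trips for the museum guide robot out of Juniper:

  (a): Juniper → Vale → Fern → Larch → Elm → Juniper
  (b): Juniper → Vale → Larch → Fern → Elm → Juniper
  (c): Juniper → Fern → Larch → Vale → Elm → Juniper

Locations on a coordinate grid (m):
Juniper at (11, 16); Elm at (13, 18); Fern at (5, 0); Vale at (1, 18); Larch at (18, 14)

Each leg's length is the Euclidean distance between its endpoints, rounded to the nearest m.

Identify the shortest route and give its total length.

(a): 10 + 18 + 19 + 6 + 3 = 56
(b): 10 + 17 + 19 + 20 + 3 = 69
(c): 17 + 19 + 17 + 12 + 3 = 68

56 m — (a) is the shortest.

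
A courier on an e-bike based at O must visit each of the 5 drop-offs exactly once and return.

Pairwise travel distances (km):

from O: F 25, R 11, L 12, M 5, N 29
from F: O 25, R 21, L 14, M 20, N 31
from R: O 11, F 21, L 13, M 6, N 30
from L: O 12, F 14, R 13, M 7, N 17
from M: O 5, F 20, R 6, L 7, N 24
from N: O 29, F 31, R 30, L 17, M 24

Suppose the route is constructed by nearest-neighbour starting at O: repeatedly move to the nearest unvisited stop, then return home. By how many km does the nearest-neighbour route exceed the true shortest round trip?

O: M=5, R=11, L=12, F=25, N=29 ⇒ M
M: R=6, L=7, F=20, N=24 ⇒ R
R: L=13, F=21, N=30 ⇒ L
L: F=14, N=17 ⇒ F
F: N=31 ⇒ N
NN route O → M → R → L → F → N → O costs 98.
Optimal: O → R → F → L → N → M → O costs 92 (by enumerating all 60 distinct tours).
Excess = 98 − 92 = 6.

Excess over optimum: 6 km.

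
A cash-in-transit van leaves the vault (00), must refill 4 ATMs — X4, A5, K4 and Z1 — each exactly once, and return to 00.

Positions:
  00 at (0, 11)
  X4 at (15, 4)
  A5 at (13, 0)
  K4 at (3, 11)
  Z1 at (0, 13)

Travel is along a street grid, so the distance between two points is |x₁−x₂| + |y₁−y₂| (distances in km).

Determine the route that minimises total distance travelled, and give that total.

There are 12 distinct closed tours to check (reversals are equivalent).
00 → X4 → A5 → K4 → Z1 → 00: 22+6+21+5+2 = 56
00 → X4 → A5 → Z1 → K4 → 00: 22+6+26+5+3 = 62
00 → X4 → K4 → A5 → Z1 → 00: 22+19+21+26+2 = 90
00 → X4 → K4 → Z1 → A5 → 00: 22+19+5+26+24 = 96
00 → X4 → Z1 → A5 → K4 → 00: 22+24+26+21+3 = 96
00 → X4 → Z1 → K4 → A5 → 00: 22+24+5+21+24 = 96
00 → A5 → X4 → K4 → Z1 → 00: 24+6+19+5+2 = 56
00 → A5 → X4 → Z1 → K4 → 00: 24+6+24+5+3 = 62
00 → A5 → K4 → X4 → Z1 → 00: 24+21+19+24+2 = 90
00 → A5 → Z1 → X4 → K4 → 00: 24+26+24+19+3 = 96
00 → K4 → X4 → A5 → Z1 → 00: 3+19+6+26+2 = 56
00 → K4 → A5 → X4 → Z1 → 00: 3+21+6+24+2 = 56
The minimum is 56.
One optimal route: 00 → X4 → A5 → K4 → Z1 → 00 (or its reverse).

Shortest round trip = 56 km.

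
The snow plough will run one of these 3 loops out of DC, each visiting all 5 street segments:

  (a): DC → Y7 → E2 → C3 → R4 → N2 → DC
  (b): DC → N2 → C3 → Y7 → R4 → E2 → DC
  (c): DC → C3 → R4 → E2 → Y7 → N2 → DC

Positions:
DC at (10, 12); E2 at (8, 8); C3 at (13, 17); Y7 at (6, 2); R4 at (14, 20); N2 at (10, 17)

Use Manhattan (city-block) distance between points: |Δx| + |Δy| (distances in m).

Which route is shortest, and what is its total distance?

52 m — (a) is the shortest.

(a): 14 + 8 + 14 + 4 + 7 + 5 = 52
(b): 5 + 3 + 22 + 26 + 18 + 6 = 80
(c): 8 + 4 + 18 + 8 + 19 + 5 = 62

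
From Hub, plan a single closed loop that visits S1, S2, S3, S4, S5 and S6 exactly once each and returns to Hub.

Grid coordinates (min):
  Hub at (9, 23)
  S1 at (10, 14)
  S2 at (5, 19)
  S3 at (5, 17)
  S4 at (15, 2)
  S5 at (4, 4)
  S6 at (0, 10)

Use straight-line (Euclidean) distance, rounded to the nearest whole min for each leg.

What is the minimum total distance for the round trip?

Shortest round trip = 57 min.

Hub → S1 → S2 → S3 → S4 → S5 → S6 → Hub: 9+7+2+18+11+7+16 = 70
Hub → S1 → S2 → S3 → S4 → S6 → S5 → Hub: 9+7+2+18+17+7+20 = 80
Hub → S1 → S2 → S3 → S5 → S4 → S6 → Hub: 9+7+2+13+11+17+16 = 75
Hub → S1 → S2 → S3 → S5 → S6 → S4 → Hub: 9+7+2+13+7+17+22 = 77
Hub → S1 → S2 → S3 → S6 → S4 → S5 → Hub: 9+7+2+9+17+11+20 = 75
Hub → S1 → S2 → S3 → S6 → S5 → S4 → Hub: 9+7+2+9+7+11+22 = 67
Hub → S1 → S2 → S4 → S3 → S5 → S6 → Hub: 9+7+20+18+13+7+16 = 90
Hub → S1 → S2 → S4 → S3 → S6 → S5 → Hub: 9+7+20+18+9+7+20 = 90
… (352 more)
Hub → S1 → S4 → S5 → S6 → S3 → S2 → Hub: 9+13+11+7+9+2+6 = 57  ← best
The minimum is 57.
One optimal route: Hub → S1 → S4 → S5 → S6 → S3 → S2 → Hub (or its reverse).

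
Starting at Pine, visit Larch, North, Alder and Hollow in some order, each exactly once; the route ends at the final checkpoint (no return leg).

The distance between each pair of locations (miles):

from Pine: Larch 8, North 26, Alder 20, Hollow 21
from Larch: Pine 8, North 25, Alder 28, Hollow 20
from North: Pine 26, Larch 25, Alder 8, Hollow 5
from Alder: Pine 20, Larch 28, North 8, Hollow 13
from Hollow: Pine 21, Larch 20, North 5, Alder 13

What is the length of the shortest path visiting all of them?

There are 4! = 24 possible orderings.
Pine→Larch→North→Alder→Hollow: 8+25+8+13 = 54
Pine→Larch→North→Hollow→Alder: 8+25+5+13 = 51
Pine→Larch→Alder→North→Hollow: 8+28+8+5 = 49
Pine→Larch→Alder→Hollow→North: 8+28+13+5 = 54
Pine→Larch→Hollow→North→Alder: 8+20+5+8 = 41
Pine→Larch→Hollow→Alder→North: 8+20+13+8 = 49
Pine→North→Larch→Alder→Hollow: 26+25+28+13 = 92
Pine→North→Larch→Hollow→Alder: 26+25+20+13 = 84
Pine→North→Alder→Larch→Hollow: 26+8+28+20 = 82
Pine→North→Alder→Hollow→Larch: 26+8+13+20 = 67
Pine→North→Hollow→Larch→Alder: 26+5+20+28 = 79
Pine→North→Hollow→Alder→Larch: 26+5+13+28 = 72
Pine→Alder→Larch→North→Hollow: 20+28+25+5 = 78
Pine→Alder→Larch→Hollow→North: 20+28+20+5 = 73
… (10 more)
The minimum is 41.
One shortest path: Pine → Larch → Hollow → North → Alder.

Shortest open route: 41 miles.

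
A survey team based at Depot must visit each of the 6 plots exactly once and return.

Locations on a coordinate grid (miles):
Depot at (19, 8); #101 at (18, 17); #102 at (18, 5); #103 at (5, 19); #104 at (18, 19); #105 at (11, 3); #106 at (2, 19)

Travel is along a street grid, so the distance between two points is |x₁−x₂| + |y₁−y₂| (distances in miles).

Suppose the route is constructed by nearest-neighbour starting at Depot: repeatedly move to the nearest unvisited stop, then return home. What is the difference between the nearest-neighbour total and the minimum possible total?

From Depot: #102=4, #101=10, #104=12, #105=13, #103=25, #106=28 → choose #102 (4).
From #102: #105=9, #101=12, #104=14, #103=27, #106=30 → choose #105 (9).
From #105: #101=21, #103=22, #104=23, #106=25 → choose #101 (21).
From #101: #104=2, #103=15, #106=18 → choose #104 (2).
From #104: #103=13, #106=16 → choose #103 (13).
From #103: #106=3 → choose #106 (3).
NN route Depot → #102 → #105 → #101 → #104 → #103 → #106 → Depot costs 80.
Optimal: Depot → #101 → #104 → #103 → #106 → #105 → #102 → Depot costs 66 (by enumerating all 360 distinct tours).
Excess = 80 − 66 = 14.

14 miles longer than the optimal tour.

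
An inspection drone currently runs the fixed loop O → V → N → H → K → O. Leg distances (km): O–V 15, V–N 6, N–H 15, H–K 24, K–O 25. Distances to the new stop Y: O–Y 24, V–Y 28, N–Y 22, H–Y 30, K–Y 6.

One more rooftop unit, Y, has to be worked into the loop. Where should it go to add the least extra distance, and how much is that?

Insertion cost between consecutive stops i–j is d(i,Y) + d(Y,j) − d(i,j):
  between O and V: 24 + 28 − 15 = 37
  between V and N: 28 + 22 − 6 = 44
  between N and H: 22 + 30 − 15 = 37
  between H and K: 30 + 6 − 24 = 12
  between K and O: 6 + 24 − 25 = 5
Cheapest insertion is between K and O, adding 5.
New total = 85 + 5 = 90.

Adding 5 km by placing Y on the K–O leg.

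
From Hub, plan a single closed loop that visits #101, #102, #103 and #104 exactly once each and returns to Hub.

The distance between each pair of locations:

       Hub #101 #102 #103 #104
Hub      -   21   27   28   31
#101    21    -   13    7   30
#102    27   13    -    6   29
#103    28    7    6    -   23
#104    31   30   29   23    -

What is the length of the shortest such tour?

Shortest round trip = 94.

There are 12 distinct closed tours to check (reversals are equivalent).
Hub - #101 - #102 - #103 - #104 - Hub: 21+13+6+23+31 = 94
Hub - #101 - #102 - #104 - #103 - Hub: 21+13+29+23+28 = 114
Hub - #101 - #103 - #102 - #104 - Hub: 21+7+6+29+31 = 94
Hub - #101 - #103 - #104 - #102 - Hub: 21+7+23+29+27 = 107
Hub - #101 - #104 - #102 - #103 - Hub: 21+30+29+6+28 = 114
Hub - #101 - #104 - #103 - #102 - Hub: 21+30+23+6+27 = 107
Hub - #102 - #101 - #103 - #104 - Hub: 27+13+7+23+31 = 101
Hub - #102 - #101 - #104 - #103 - Hub: 27+13+30+23+28 = 121
Hub - #102 - #103 - #101 - #104 - Hub: 27+6+7+30+31 = 101
Hub - #102 - #104 - #101 - #103 - Hub: 27+29+30+7+28 = 121
Hub - #103 - #101 - #102 - #104 - Hub: 28+7+13+29+31 = 108
Hub - #103 - #102 - #101 - #104 - Hub: 28+6+13+30+31 = 108
The minimum is 94.
One optimal route: Hub → #101 → #102 → #103 → #104 → Hub (or its reverse).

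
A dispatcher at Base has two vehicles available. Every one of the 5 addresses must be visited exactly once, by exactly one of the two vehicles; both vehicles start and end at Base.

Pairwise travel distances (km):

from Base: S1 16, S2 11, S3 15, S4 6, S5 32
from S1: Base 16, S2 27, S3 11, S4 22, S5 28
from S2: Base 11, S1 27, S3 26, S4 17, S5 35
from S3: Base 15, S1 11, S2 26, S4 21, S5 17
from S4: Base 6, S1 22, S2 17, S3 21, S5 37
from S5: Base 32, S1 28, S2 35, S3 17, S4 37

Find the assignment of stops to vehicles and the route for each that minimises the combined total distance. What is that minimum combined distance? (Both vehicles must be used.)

There are 2^4 − 1 = 15 ways to divide the 5 stops into two non-empty groups. For each, the best each vehicle can do is its own shortest tour through its group:
  {S1} + {S2, S3, S4, S5}: 32 + 90 = 122
  {S2} + {S1, S3, S4, S5}: 22 + 87 = 109
  {S1, S2} + {S3, S4, S5}: 54 + 75 = 129
  {S3} + {S1, S2, S4, S5}: 30 + 102 = 132
  {S1, S3} + {S2, S4, S5}: 42 + 89 = 131
  {S2, S3} + {S1, S4, S5}: 52 + 87 = 139
  … (15 splits in total)
  {S4} + {S1, S2, S3, S5}: 12 + 90 = 102  ← best
Best: vehicle 1 Base → S4 → Base = 12; vehicle 2 Base → S1 → S3 → S5 → S2 → Base = 90; combined 102.

Minimum combined distance: 102 km.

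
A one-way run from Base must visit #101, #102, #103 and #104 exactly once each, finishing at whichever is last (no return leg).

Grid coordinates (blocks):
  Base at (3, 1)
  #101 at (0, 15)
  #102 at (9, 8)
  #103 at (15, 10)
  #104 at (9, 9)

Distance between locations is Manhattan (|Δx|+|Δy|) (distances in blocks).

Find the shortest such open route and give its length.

Minimum one-way distance = 41 blocks.

There are 4! = 24 possible orderings.
Base → #101 → #102 → #103 → #104: 17+16+8+7 = 48
Base → #101 → #102 → #104 → #103: 17+16+1+7 = 41
Base → #101 → #103 → #102 → #104: 17+20+8+1 = 46
Base → #101 → #103 → #104 → #102: 17+20+7+1 = 45
Base → #101 → #104 → #102 → #103: 17+15+1+8 = 41
Base → #101 → #104 → #103 → #102: 17+15+7+8 = 47
Base → #102 → #101 → #103 → #104: 13+16+20+7 = 56
Base → #102 → #101 → #104 → #103: 13+16+15+7 = 51
Base → #102 → #103 → #101 → #104: 13+8+20+15 = 56
Base → #102 → #103 → #104 → #101: 13+8+7+15 = 43
Base → #102 → #104 → #101 → #103: 13+1+15+20 = 49
Base → #102 → #104 → #103 → #101: 13+1+7+20 = 41
Base → #103 → #101 → #102 → #104: 21+20+16+1 = 58
Base → #103 → #101 → #104 → #102: 21+20+15+1 = 57
… (10 more)
The minimum is 41.
One shortest path: Base → #101 → #102 → #104 → #103.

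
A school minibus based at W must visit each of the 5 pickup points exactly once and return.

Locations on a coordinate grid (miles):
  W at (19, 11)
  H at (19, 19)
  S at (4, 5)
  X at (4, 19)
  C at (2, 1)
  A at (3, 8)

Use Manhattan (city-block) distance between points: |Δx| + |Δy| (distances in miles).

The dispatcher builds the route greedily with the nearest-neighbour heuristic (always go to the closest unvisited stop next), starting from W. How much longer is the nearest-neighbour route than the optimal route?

From W: H=8, A=19, S=21, X=23, C=27 → choose H (8).
From H: X=15, A=27, S=29, C=35 → choose X (15).
From X: A=12, S=14, C=20 → choose A (12).
From A: S=4, C=8 → choose S (4).
From S: C=6 → choose C (6).
NN route W → H → X → A → S → C → W costs 72.
Optimal: W → H → X → S → C → A → W costs 70 (by enumerating all 60 distinct tours).
Excess = 72 − 70 = 2.

Excess over optimum: 2 miles.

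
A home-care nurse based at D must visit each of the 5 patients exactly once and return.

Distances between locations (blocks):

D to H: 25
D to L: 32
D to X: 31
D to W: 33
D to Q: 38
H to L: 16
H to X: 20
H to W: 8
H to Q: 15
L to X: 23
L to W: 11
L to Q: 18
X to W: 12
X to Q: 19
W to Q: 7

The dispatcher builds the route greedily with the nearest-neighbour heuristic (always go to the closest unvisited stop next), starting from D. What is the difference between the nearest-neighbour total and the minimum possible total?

From D: H=25, X=31, L=32, W=33, Q=38 → choose H (25).
From H: W=8, Q=15, L=16, X=20 → choose W (8).
From W: Q=7, L=11, X=12 → choose Q (7).
From Q: L=18, X=19 → choose L (18).
From L: X=23 → choose X (23).
NN route D → H → W → Q → L → X → D costs 112.
Optimal: D → H → L → W → Q → X → D costs 109 (by enumerating all 60 distinct tours).
Excess = 112 − 109 = 3.

Excess over optimum: 3 blocks.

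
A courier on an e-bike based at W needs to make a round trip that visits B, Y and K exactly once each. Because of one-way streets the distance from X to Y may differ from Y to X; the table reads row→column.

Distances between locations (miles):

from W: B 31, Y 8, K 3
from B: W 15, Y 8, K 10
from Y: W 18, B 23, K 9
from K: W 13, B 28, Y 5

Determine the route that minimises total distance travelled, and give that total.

Minimum total distance: 46 miles.

W-B-Y-K-W: 31+8+9+13 = 61
W-B-K-Y-W: 31+10+5+18 = 64
W-Y-B-K-W: 8+23+10+13 = 54
W-Y-K-B-W: 8+9+28+15 = 60
W-K-B-Y-W: 3+28+8+18 = 57
W-K-Y-B-W: 3+5+23+15 = 46
The minimum is 46.
One optimal route: W → K → Y → B → W.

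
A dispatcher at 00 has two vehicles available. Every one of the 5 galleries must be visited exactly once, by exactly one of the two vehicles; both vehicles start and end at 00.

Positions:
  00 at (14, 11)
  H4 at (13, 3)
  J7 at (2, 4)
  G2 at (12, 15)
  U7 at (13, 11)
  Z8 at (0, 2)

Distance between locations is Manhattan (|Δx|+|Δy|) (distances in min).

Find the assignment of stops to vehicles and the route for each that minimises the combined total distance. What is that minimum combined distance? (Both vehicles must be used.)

Try each way of splitting the stops between the two vehicles (each non-empty) and, for each split, find the best tour for each vehicle:
  {H4} + {J7, G2, U7, Z8}: 18 + 54 = 72
  {J7} + {H4, G2, U7, Z8}: 38 + 54 = 92
  {H4, J7} + {G2, U7, Z8}: 40 + 54 = 94
  {G2} + {H4, J7, U7, Z8}: 12 + 46 = 58
  {H4, G2} + {J7, U7, Z8}: 28 + 46 = 74
  {J7, G2} + {H4, U7, Z8}: 46 + 46 = 92
  … (15 splits in total)
  {U7} + {H4, J7, G2, Z8}: 2 + 54 = 56  ← best
Best: vehicle 1 00 → U7 → 00 = 2; vehicle 2 00 → H4 → Z8 → J7 → G2 → 00 = 54; combined 56.

56 min — the smallest possible combined total.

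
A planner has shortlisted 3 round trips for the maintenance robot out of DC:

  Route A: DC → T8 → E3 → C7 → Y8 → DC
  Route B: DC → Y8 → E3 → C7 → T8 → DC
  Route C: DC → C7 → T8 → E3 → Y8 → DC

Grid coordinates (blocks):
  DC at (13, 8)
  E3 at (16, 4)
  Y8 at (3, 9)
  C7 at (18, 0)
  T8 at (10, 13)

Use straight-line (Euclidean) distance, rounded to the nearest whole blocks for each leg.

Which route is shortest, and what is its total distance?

Route A: 6 + 11 + 4 + 17 + 10 = 48
Route B: 10 + 14 + 4 + 15 + 6 = 49
Route C: 9 + 15 + 11 + 14 + 10 = 59

Shortest is Route A, total 48 blocks.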